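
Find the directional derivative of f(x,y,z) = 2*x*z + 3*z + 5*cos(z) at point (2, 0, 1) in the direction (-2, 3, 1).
sqrt(14)*(3 - 5*sin(1))/14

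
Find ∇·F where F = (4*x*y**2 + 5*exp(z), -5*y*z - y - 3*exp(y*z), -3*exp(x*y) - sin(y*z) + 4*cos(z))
4*y**2 - y*cos(y*z) - 3*z*exp(y*z) - 5*z - 4*sin(z) - 1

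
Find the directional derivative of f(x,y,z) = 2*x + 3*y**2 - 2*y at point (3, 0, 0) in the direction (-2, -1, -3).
-sqrt(14)/7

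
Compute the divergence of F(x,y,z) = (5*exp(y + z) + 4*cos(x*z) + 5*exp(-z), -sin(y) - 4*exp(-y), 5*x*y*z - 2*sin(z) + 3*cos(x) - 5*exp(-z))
5*x*y - 4*z*sin(x*z) - cos(y) - 2*cos(z) + 5*exp(-z) + 4*exp(-y)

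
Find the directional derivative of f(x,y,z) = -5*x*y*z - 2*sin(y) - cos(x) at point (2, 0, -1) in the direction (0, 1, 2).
8*sqrt(5)/5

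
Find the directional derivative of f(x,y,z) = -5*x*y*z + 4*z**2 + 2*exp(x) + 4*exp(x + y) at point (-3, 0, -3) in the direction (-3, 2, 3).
sqrt(22)*(-81*exp(3) - 5)*exp(-3)/11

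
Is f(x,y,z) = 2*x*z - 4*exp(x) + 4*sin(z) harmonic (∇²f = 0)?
No, ∇²f = -4*exp(x) - 4*sin(z)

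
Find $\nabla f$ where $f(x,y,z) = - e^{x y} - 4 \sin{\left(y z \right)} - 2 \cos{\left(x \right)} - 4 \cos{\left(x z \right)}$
(-y*exp(x*y) + 4*z*sin(x*z) + 2*sin(x), -x*exp(x*y) - 4*z*cos(y*z), 4*x*sin(x*z) - 4*y*cos(y*z))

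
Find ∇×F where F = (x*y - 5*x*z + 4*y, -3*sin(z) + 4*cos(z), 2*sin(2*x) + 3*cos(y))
(-3*sin(y) + 4*sin(z) + 3*cos(z), -5*x - 4*cos(2*x), -x - 4)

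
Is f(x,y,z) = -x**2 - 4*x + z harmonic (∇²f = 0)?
No, ∇²f = -2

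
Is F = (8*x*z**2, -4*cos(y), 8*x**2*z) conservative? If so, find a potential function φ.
Yes, F is conservative. φ = 4*x**2*z**2 - 4*sin(y)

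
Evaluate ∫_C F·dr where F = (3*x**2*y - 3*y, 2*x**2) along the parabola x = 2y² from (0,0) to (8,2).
31392/35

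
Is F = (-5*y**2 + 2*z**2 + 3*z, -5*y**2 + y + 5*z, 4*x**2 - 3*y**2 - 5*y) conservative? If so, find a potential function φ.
No, ∇×F = (-6*y - 10, -8*x + 4*z + 3, 10*y) ≠ 0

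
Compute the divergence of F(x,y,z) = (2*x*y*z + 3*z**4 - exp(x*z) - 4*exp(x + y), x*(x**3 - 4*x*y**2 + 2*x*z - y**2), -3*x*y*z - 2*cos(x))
-8*x**2*y - 5*x*y + 2*y*z - z*exp(x*z) - 4*exp(x + y)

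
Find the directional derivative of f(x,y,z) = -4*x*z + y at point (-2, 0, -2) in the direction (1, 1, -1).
sqrt(3)/3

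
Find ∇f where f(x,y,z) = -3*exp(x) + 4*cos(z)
(-3*exp(x), 0, -4*sin(z))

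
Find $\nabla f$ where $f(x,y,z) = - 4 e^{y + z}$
(0, -4*exp(y + z), -4*exp(y + z))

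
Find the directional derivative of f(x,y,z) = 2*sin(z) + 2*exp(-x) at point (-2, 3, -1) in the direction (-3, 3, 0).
sqrt(2)*exp(2)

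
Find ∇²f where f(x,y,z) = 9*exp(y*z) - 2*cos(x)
9*y**2*exp(y*z) + 9*z**2*exp(y*z) + 2*cos(x)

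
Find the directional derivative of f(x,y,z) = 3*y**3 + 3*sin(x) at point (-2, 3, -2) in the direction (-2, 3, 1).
3*sqrt(14)*(81 - 2*cos(2))/14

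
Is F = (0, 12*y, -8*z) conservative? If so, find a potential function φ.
Yes, F is conservative. φ = 6*y**2 - 4*z**2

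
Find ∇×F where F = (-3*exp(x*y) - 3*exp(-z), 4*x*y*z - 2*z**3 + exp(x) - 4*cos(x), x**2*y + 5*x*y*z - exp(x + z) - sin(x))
(x**2 - 4*x*y + 5*x*z + 6*z**2, -2*x*y - 5*y*z + exp(x + z) + cos(x) + 3*exp(-z), 3*x*exp(x*y) + 4*y*z + exp(x) + 4*sin(x))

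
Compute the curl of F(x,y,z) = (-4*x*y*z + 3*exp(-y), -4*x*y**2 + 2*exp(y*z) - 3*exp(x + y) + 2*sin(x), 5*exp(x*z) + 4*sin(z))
(-2*y*exp(y*z), -4*x*y - 5*z*exp(x*z), 4*x*z - 4*y**2 - 3*exp(x + y) + 2*cos(x) + 3*exp(-y))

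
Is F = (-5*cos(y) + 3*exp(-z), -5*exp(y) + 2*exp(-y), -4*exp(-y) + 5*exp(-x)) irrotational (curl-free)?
No, ∇×F = (4*exp(-y), -3*exp(-z) + 5*exp(-x), -5*sin(y))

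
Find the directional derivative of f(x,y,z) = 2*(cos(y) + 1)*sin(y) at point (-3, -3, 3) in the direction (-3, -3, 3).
-2*sqrt(3)*(cos(3) + cos(6))/3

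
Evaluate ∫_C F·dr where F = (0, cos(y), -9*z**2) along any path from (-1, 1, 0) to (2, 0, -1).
3 - sin(1)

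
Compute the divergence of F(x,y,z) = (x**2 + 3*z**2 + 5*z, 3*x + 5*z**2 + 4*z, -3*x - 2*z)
2*x - 2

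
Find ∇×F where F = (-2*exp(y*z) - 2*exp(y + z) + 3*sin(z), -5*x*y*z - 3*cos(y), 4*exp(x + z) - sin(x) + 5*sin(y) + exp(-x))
(5*x*y + 5*cos(y), ((-2*y*exp(y*z) - 4*exp(x + z) - 2*exp(y + z) + cos(x) + 3*cos(z))*exp(x) + 1)*exp(-x), -5*y*z + 2*z*exp(y*z) + 2*exp(y + z))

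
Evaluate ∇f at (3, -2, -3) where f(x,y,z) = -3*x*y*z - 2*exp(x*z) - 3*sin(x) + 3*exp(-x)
(-18 - 3*exp(-3) + 6*exp(-9) - 3*cos(3), 27, 18 - 6*exp(-9))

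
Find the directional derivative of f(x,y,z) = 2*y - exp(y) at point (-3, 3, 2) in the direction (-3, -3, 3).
sqrt(3)*(-2 + exp(3))/3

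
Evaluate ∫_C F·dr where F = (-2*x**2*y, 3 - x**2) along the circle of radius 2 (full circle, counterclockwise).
8*pi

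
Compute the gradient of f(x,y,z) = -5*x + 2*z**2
(-5, 0, 4*z)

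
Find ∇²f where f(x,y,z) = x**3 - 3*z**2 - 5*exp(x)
6*x - 5*exp(x) - 6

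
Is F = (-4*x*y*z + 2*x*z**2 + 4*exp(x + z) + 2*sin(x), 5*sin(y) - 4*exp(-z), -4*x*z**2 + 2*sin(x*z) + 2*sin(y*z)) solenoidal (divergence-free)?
No, ∇·F = -8*x*z + 2*x*cos(x*z) - 4*y*z + 2*y*cos(y*z) + 2*z**2 + 4*exp(x + z) + 2*cos(x) + 5*cos(y)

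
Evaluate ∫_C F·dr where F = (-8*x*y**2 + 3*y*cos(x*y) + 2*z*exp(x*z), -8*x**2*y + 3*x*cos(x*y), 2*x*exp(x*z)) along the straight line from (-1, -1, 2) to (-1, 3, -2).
-32 - 3*sin(1) - 3*sin(3) - 2*exp(-2) + 2*exp(2)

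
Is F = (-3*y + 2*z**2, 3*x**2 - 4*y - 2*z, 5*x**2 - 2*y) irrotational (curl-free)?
No, ∇×F = (0, -10*x + 4*z, 6*x + 3)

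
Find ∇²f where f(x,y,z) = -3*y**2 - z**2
-8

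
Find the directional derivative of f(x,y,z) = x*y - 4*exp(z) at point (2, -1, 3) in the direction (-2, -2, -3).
2*sqrt(17)*(-1 + 6*exp(3))/17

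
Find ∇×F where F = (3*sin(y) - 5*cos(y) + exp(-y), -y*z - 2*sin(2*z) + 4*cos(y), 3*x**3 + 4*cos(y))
(y - 4*sin(y) + 4*cos(2*z), -9*x**2, -5*sin(y) - 3*cos(y) + exp(-y))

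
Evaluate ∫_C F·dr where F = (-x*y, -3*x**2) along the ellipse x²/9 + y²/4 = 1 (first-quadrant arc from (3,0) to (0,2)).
-30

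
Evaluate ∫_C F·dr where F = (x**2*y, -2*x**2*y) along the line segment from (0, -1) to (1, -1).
-1/3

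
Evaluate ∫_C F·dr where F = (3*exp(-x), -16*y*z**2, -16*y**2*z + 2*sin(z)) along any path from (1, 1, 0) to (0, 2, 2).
-129 - 2*cos(2) + 3*exp(-1)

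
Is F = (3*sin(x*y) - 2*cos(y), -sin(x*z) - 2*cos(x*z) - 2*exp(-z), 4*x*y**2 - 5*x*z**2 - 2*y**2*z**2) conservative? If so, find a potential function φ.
No, ∇×F = (8*x*y - 2*x*sin(x*z) + x*cos(x*z) - 4*y*z**2 - 2*exp(-z), -4*y**2 + 5*z**2, -3*x*cos(x*y) + 2*z*sin(x*z) - z*cos(x*z) - 2*sin(y)) ≠ 0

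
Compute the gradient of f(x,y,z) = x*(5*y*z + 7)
(5*y*z + 7, 5*x*z, 5*x*y)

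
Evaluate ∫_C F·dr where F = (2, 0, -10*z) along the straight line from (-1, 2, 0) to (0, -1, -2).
-18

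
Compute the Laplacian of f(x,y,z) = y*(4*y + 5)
8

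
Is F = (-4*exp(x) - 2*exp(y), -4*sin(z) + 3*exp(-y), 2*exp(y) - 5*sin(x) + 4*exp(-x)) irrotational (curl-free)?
No, ∇×F = (2*exp(y) + 4*cos(z), 5*cos(x) + 4*exp(-x), 2*exp(y))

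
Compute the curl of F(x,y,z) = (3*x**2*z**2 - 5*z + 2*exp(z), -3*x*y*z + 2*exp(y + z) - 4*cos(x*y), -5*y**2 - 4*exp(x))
(3*x*y - 10*y - 2*exp(y + z), 6*x**2*z + 4*exp(x) + 2*exp(z) - 5, y*(-3*z + 4*sin(x*y)))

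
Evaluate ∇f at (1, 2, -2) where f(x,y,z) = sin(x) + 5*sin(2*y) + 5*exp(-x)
(-5*exp(-1) + cos(1), 10*cos(4), 0)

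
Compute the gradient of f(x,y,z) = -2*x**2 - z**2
(-4*x, 0, -2*z)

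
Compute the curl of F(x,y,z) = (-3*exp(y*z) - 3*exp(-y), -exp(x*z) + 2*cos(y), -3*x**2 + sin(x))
(x*exp(x*z), 6*x - 3*y*exp(y*z) - cos(x), -z*exp(x*z) + 3*z*exp(y*z) - 3*exp(-y))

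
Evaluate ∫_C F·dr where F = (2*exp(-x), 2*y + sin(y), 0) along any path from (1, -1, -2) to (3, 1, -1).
-(2 - 2*exp(2))*exp(-3)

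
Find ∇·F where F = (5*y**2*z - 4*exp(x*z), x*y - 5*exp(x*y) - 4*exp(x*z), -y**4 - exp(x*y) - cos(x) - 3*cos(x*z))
-5*x*exp(x*y) + 3*x*sin(x*z) + x - 4*z*exp(x*z)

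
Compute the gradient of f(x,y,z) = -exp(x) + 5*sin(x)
(-exp(x) + 5*cos(x), 0, 0)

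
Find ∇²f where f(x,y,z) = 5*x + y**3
6*y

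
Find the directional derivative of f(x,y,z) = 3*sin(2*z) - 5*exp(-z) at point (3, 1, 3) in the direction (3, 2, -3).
-3*sqrt(22)*(5 + 6*exp(3)*cos(6))*exp(-3)/22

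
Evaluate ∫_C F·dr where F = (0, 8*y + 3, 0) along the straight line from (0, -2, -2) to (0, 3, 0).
35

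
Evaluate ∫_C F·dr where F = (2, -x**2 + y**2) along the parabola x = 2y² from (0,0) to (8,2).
-104/15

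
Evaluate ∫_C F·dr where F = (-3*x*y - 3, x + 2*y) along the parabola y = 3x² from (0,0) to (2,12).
118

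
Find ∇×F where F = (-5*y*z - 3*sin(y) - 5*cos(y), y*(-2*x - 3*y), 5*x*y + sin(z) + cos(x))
(5*x, -10*y + sin(x), -2*y + 5*z - 5*sin(y) + 3*cos(y))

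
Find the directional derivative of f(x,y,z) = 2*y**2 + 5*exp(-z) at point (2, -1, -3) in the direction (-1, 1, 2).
sqrt(6)*(-5*exp(3) - 2)/3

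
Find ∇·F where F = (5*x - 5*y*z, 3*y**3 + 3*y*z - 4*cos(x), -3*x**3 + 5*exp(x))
9*y**2 + 3*z + 5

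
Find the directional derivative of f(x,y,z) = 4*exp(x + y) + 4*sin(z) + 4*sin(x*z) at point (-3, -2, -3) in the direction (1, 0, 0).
4*exp(-5) - 12*cos(9)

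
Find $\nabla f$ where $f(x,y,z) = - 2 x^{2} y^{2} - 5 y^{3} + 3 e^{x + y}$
(-4*x*y**2 + 3*exp(x + y), -4*x**2*y - 15*y**2 + 3*exp(x + y), 0)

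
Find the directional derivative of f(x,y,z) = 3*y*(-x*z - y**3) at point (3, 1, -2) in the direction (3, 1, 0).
12*sqrt(10)/5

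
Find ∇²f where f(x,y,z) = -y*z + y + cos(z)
-cos(z)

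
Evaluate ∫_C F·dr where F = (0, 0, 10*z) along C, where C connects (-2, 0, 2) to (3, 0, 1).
-15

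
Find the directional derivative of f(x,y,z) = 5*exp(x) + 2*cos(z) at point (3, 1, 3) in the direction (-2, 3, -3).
sqrt(22)*(-5*exp(3) + 3*sin(3))/11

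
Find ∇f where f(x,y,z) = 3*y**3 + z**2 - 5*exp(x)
(-5*exp(x), 9*y**2, 2*z)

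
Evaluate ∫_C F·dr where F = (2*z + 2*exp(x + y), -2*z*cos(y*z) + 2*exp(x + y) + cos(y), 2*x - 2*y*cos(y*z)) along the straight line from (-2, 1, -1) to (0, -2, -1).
-4 - 3*sin(2) - 3*sin(1) - 2*exp(-1) + 2*exp(-2)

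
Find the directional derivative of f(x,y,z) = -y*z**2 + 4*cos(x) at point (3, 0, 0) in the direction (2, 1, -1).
-4*sqrt(6)*sin(3)/3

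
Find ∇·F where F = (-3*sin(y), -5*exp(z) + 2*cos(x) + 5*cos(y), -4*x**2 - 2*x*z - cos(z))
-2*x - 5*sin(y) + sin(z)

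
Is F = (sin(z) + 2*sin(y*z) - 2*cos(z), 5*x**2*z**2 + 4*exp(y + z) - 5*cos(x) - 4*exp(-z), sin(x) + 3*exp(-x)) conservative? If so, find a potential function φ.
No, ∇×F = (-10*x**2*z - 4*exp(y + z) - 4*exp(-z), 2*y*cos(y*z) + 2*sin(z) - cos(x) + cos(z) + 3*exp(-x), 10*x*z**2 - 2*z*cos(y*z) + 5*sin(x)) ≠ 0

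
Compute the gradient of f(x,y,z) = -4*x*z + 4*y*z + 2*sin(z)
(-4*z, 4*z, -4*x + 4*y + 2*cos(z))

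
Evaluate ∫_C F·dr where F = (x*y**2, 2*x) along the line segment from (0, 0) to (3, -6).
63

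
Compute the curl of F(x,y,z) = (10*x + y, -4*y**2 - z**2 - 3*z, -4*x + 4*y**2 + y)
(8*y + 2*z + 4, 4, -1)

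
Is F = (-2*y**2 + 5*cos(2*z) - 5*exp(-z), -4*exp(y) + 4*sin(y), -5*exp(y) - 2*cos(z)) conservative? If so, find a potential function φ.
No, ∇×F = (-5*exp(y), -10*sin(2*z) + 5*exp(-z), 4*y) ≠ 0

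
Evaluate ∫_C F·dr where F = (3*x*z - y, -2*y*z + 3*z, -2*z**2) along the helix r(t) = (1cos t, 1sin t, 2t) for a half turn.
-16*pi**3/3 - 12 + 3*pi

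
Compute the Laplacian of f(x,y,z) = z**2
2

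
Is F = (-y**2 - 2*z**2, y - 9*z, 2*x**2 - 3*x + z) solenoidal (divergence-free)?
No, ∇·F = 2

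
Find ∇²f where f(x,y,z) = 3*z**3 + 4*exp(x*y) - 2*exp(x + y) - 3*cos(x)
4*x**2*exp(x*y) + 4*y**2*exp(x*y) + 18*z - 4*exp(x + y) + 3*cos(x)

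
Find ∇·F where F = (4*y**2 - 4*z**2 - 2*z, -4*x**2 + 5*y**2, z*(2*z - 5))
10*y + 4*z - 5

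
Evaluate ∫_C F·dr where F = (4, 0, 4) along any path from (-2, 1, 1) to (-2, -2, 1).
0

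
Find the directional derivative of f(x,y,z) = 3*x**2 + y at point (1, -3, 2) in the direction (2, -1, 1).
11*sqrt(6)/6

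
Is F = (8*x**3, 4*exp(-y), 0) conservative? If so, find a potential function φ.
Yes, F is conservative. φ = 2*x**4 - 4*exp(-y)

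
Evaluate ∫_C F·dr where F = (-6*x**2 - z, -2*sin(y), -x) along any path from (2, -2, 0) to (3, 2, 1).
-41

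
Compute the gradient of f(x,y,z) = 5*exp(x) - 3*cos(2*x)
(5*exp(x) + 6*sin(2*x), 0, 0)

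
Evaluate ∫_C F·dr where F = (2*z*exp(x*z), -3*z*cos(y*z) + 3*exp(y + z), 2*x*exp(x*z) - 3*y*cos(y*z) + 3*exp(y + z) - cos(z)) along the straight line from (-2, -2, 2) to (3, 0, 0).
-2*exp(-4) + sin(2) + 2 - 3*sin(4)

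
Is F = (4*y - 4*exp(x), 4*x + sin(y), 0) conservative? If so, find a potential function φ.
Yes, F is conservative. φ = 4*x*y - 4*exp(x) - cos(y)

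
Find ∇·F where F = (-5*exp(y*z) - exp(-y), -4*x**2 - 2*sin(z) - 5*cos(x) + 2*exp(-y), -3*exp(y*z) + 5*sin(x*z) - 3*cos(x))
5*x*cos(x*z) - 3*y*exp(y*z) - 2*exp(-y)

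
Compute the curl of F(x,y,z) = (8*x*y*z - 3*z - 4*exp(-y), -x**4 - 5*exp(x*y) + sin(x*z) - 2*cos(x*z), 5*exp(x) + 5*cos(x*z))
(-x*(2*sin(x*z) + cos(x*z)), 8*x*y + 5*z*sin(x*z) - 5*exp(x) - 3, -4*x**3 - 8*x*z - 5*y*exp(x*y) + 2*z*sin(x*z) + z*cos(x*z) - 4*exp(-y))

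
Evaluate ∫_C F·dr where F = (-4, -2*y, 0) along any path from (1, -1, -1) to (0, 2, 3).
1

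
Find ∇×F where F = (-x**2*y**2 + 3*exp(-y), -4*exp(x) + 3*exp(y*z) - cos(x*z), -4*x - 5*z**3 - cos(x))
(-x*sin(x*z) - 3*y*exp(y*z), 4 - sin(x), 2*x**2*y + z*sin(x*z) - 4*exp(x) + 3*exp(-y))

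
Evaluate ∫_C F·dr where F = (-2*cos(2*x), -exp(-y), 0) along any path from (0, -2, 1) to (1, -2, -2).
-sin(2)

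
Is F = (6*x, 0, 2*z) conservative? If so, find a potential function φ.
Yes, F is conservative. φ = 3*x**2 + z**2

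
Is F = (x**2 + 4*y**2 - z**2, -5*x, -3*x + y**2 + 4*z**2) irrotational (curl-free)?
No, ∇×F = (2*y, 3 - 2*z, -8*y - 5)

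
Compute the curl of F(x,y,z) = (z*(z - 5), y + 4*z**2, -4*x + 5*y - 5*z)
(5 - 8*z, 2*z - 1, 0)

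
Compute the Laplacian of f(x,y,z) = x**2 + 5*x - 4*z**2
-6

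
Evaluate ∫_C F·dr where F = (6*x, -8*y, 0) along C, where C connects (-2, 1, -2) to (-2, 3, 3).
-32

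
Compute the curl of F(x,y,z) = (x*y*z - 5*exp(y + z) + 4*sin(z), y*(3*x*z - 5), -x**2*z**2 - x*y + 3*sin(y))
(-3*x*y - x + 3*cos(y), x*y + 2*x*z**2 + y - 5*exp(y + z) + 4*cos(z), -x*z + 3*y*z + 5*exp(y + z))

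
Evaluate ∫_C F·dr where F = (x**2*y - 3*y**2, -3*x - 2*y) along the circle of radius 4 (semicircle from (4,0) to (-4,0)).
256 - 56*pi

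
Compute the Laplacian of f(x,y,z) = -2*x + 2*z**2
4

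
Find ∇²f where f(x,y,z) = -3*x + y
0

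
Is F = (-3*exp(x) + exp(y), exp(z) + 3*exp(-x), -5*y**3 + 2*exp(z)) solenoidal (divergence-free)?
No, ∇·F = -3*exp(x) + 2*exp(z)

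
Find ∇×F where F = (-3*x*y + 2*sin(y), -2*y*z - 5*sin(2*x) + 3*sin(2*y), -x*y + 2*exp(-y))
(-x + 2*y - 2*exp(-y), y, 3*x - 10*cos(2*x) - 2*cos(y))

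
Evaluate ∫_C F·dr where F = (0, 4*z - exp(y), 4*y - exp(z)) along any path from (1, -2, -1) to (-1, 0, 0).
-10 + exp(-2) + exp(-1)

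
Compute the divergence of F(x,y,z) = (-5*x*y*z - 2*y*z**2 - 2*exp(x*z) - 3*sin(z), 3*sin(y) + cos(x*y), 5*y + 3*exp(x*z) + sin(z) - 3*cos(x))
3*x*exp(x*z) - x*sin(x*y) - 5*y*z - 2*z*exp(x*z) + 3*cos(y) + cos(z)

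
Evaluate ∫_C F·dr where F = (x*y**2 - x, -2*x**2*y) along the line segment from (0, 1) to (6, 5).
-144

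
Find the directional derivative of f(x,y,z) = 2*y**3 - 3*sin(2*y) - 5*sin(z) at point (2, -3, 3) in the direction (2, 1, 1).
sqrt(6)*(-cos(6) - 5*cos(3)/6 + 9)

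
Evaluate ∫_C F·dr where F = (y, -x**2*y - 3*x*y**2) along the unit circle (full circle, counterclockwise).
-7*pi/4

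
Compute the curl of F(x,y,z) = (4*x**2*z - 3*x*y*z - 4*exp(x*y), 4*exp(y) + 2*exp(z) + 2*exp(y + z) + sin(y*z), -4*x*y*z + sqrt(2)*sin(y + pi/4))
(-4*x*z - y*cos(y*z) - 2*exp(z) - 2*exp(y + z) + sqrt(2)*cos(y + pi/4), 4*x**2 - 3*x*y + 4*y*z, x*(3*z + 4*exp(x*y)))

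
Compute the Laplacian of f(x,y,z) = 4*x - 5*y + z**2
2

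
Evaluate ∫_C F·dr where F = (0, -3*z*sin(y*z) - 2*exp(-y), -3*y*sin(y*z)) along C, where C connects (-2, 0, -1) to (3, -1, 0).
-2 + 2*E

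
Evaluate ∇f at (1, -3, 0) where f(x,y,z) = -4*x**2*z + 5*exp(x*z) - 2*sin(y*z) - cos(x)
(sin(1), 0, 7)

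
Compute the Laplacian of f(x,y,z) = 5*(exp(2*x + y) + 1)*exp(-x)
5*(2*exp(2*x + y) + 1)*exp(-x)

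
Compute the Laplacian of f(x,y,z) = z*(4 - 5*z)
-10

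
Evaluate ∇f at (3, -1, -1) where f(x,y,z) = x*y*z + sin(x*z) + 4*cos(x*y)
(-4*sin(3) - cos(3) + 1, -3 + 12*sin(3), -3 + 3*cos(3))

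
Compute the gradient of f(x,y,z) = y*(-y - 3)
(0, -2*y - 3, 0)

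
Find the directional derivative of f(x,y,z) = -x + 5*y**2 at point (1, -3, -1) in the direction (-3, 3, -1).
-87*sqrt(19)/19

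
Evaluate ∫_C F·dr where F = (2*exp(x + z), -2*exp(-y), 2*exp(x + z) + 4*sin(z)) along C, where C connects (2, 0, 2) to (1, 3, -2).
-2*exp(4) - 2 + 2*exp(-3) + 2*exp(-1)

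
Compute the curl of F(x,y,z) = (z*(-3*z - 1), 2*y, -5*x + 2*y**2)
(4*y, 4 - 6*z, 0)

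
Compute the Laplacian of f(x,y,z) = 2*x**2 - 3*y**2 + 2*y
-2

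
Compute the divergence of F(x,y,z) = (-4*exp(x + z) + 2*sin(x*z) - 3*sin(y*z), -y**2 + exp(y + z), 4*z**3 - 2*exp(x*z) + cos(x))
-2*x*exp(x*z) - 2*y + 12*z**2 + 2*z*cos(x*z) - 4*exp(x + z) + exp(y + z)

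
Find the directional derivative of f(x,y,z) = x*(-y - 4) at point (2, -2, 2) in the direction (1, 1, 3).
-4*sqrt(11)/11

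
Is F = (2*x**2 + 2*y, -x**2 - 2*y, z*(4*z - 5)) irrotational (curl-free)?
No, ∇×F = (0, 0, -2*x - 2)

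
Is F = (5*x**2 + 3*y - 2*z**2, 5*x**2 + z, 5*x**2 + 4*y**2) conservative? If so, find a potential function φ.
No, ∇×F = (8*y - 1, -10*x - 4*z, 10*x - 3) ≠ 0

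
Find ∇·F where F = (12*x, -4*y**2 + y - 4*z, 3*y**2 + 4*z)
17 - 8*y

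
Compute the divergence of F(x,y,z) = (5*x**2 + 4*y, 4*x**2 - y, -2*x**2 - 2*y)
10*x - 1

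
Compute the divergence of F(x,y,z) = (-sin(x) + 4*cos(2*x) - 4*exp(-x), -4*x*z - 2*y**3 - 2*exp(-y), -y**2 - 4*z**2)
-6*y**2 - 8*z - 8*sin(2*x) - cos(x) + 2*exp(-y) + 4*exp(-x)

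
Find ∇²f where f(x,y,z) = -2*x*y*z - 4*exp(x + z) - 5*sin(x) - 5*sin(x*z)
5*x**2*sin(x*z) + 5*z**2*sin(x*z) - 8*exp(x + z) + 5*sin(x)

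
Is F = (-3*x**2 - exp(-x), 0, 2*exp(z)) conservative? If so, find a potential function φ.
Yes, F is conservative. φ = -x**3 + 2*exp(z) + exp(-x)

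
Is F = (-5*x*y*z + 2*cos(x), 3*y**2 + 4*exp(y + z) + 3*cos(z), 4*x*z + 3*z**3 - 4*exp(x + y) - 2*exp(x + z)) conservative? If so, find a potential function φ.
No, ∇×F = (-4*exp(x + y) - 4*exp(y + z) + 3*sin(z), -5*x*y - 4*z + 4*exp(x + y) + 2*exp(x + z), 5*x*z) ≠ 0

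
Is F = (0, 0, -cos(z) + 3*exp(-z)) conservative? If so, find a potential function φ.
Yes, F is conservative. φ = -sin(z) - 3*exp(-z)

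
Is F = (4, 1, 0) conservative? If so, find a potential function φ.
Yes, F is conservative. φ = 4*x + y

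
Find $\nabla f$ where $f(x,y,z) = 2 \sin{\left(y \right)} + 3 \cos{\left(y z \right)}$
(0, -3*z*sin(y*z) + 2*cos(y), -3*y*sin(y*z))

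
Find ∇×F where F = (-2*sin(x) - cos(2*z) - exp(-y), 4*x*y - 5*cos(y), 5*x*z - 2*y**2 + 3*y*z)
(-4*y + 3*z, -5*z + 2*sin(2*z), 4*y - exp(-y))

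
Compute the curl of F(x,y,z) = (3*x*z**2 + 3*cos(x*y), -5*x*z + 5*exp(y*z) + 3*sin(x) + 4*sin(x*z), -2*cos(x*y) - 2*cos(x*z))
(2*x*sin(x*y) - 4*x*cos(x*z) + 5*x - 5*y*exp(y*z), 6*x*z - 2*y*sin(x*y) - 2*z*sin(x*z), 3*x*sin(x*y) + 4*z*cos(x*z) - 5*z + 3*cos(x))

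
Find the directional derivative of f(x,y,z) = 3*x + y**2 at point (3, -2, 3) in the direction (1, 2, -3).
-5*sqrt(14)/14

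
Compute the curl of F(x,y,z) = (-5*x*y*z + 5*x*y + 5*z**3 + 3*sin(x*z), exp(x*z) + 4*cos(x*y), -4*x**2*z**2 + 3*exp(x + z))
(-x*exp(x*z), -5*x*y + 8*x*z**2 + 3*x*cos(x*z) + 15*z**2 - 3*exp(x + z), 5*x*z - 5*x - 4*y*sin(x*y) + z*exp(x*z))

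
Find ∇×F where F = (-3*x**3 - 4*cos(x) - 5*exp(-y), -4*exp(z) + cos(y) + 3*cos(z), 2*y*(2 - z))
(-2*z + 4*exp(z) + 3*sin(z) + 4, 0, -5*exp(-y))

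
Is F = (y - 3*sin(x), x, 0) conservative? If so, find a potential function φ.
Yes, F is conservative. φ = x*y + 3*cos(x)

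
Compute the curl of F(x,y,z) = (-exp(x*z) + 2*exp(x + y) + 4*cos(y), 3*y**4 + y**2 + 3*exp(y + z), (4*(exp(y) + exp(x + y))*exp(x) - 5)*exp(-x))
((4*exp(x) - 3*exp(z) + 4)*exp(y), -x*exp(x*z) - 4*exp(x + y) - 5*exp(-x), -2*exp(x + y) + 4*sin(y))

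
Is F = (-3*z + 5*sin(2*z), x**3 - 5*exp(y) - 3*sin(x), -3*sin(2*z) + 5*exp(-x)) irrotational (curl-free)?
No, ∇×F = (0, 10*cos(2*z) - 3 + 5*exp(-x), 3*x**2 - 3*cos(x))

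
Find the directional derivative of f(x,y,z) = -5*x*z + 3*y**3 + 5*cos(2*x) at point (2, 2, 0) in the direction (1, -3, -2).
-sqrt(14)*(5*sin(4) + 44)/7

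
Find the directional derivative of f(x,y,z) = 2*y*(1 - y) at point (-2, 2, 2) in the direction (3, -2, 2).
12*sqrt(17)/17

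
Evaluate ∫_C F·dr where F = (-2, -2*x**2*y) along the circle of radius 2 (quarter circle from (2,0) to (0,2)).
-4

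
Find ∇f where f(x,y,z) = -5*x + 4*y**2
(-5, 8*y, 0)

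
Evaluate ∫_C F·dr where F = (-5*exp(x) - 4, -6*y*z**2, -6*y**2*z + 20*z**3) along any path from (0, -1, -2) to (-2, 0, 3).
350 - 5*exp(-2)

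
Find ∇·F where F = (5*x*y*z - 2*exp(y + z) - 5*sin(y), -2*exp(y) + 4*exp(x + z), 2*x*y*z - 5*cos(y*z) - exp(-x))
2*x*y + 5*y*z + 5*y*sin(y*z) - 2*exp(y)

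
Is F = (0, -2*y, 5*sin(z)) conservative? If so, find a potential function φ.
Yes, F is conservative. φ = -y**2 - 5*cos(z)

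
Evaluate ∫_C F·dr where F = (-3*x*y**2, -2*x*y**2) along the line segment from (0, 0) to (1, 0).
0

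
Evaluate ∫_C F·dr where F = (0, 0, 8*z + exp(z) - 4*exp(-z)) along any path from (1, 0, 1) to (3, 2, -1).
6*sinh(1)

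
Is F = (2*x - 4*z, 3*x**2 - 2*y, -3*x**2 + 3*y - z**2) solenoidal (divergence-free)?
No, ∇·F = -2*z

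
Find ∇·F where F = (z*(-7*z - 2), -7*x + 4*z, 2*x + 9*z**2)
18*z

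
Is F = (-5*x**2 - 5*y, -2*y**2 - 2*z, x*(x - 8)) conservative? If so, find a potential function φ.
No, ∇×F = (2, 8 - 2*x, 5) ≠ 0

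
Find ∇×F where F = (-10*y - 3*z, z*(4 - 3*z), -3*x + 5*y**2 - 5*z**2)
(10*y + 6*z - 4, 0, 10)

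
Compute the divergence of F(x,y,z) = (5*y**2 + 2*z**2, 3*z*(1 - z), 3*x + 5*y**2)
0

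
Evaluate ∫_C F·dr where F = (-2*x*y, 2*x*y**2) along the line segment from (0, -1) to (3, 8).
1503/2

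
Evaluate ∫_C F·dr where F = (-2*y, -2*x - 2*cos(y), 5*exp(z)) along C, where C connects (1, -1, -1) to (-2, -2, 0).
-5 - 5*exp(-1) - 2*sin(1) + 2*sin(2)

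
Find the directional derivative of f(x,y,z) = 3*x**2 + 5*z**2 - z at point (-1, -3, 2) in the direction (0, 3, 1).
19*sqrt(10)/10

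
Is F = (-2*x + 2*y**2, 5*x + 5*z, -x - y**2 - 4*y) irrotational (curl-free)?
No, ∇×F = (-2*y - 9, 1, 5 - 4*y)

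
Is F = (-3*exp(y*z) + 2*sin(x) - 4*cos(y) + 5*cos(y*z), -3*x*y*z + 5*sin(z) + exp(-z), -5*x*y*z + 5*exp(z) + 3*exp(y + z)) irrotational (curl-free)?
No, ∇×F = (3*x*y - 5*x*z + 3*exp(y + z) - 5*cos(z) + exp(-z), y*(5*z - 3*exp(y*z) - 5*sin(y*z)), -3*y*z + 3*z*exp(y*z) + 5*z*sin(y*z) - 4*sin(y))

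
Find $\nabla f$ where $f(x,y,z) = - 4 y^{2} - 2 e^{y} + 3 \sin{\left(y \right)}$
(0, -8*y - 2*exp(y) + 3*cos(y), 0)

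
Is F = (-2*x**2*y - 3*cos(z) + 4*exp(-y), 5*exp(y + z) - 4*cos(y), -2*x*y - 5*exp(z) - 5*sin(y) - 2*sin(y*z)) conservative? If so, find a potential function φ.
No, ∇×F = (-2*x - 2*z*cos(y*z) - 5*exp(y + z) - 5*cos(y), 2*y + 3*sin(z), 2*x**2 + 4*exp(-y)) ≠ 0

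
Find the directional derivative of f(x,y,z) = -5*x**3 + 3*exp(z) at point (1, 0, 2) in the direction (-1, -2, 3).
3*sqrt(14)*(5 + 3*exp(2))/14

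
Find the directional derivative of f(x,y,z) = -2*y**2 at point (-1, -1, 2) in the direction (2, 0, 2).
0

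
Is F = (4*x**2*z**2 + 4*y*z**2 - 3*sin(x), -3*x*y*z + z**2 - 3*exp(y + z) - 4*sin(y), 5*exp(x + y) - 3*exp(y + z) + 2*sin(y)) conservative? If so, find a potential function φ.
No, ∇×F = (3*x*y - 2*z + 5*exp(x + y) + 2*cos(y), 8*x**2*z + 8*y*z - 5*exp(x + y), z*(-3*y - 4*z)) ≠ 0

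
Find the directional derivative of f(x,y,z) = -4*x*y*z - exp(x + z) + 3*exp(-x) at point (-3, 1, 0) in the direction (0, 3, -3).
sqrt(2)*(1 - 12*exp(3))*exp(-3)/2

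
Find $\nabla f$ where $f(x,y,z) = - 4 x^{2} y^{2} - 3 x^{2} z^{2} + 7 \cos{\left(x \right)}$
(-8*x*y**2 - 6*x*z**2 - 7*sin(x), -8*x**2*y, -6*x**2*z)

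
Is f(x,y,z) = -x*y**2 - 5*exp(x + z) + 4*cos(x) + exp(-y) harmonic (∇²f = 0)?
No, ∇²f = -2*x - 10*exp(x + z) - 4*cos(x) + exp(-y)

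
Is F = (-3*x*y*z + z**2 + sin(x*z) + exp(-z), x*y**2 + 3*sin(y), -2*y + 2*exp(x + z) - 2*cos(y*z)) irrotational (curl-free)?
No, ∇×F = (2*z*sin(y*z) - 2, -3*x*y + x*cos(x*z) + 2*z - 2*exp(x + z) - exp(-z), 3*x*z + y**2)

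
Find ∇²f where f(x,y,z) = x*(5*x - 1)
10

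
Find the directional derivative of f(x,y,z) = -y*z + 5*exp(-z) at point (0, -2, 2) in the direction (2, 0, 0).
0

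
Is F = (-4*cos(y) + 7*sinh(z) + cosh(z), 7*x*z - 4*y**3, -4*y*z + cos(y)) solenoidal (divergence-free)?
No, ∇·F = 4*y*(-3*y - 1)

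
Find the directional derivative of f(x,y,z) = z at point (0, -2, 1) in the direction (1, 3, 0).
0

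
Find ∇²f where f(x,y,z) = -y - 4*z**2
-8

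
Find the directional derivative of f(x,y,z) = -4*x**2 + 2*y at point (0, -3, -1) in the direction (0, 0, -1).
0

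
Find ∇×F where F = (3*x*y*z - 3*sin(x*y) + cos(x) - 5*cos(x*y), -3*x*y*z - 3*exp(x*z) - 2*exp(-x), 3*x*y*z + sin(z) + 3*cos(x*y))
(3*x*(y + z + exp(x*z) - sin(x*y)), 3*y*(x - z + sin(x*y)), -3*x*z - 5*x*sin(x*y) + 3*x*cos(x*y) - 3*y*z - 3*z*exp(x*z) + 2*exp(-x))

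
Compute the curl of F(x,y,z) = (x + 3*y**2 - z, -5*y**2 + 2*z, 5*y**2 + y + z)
(10*y - 1, -1, -6*y)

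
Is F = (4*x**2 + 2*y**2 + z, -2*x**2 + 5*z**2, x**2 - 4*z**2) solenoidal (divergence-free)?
No, ∇·F = 8*x - 8*z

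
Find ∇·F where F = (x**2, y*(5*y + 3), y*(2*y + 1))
2*x + 10*y + 3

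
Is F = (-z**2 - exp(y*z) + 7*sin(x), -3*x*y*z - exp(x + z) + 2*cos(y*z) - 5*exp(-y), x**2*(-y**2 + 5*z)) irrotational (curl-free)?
No, ∇×F = (-2*x**2*y + 3*x*y + 2*y*sin(y*z) + exp(x + z), 2*x*(y**2 - 5*z) - y*exp(y*z) - 2*z, -3*y*z + z*exp(y*z) - exp(x + z))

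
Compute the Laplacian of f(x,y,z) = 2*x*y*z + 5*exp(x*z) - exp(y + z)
5*x**2*exp(x*z) + 5*z**2*exp(x*z) - 2*exp(y + z)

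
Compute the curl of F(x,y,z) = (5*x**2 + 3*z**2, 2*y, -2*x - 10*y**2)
(-20*y, 6*z + 2, 0)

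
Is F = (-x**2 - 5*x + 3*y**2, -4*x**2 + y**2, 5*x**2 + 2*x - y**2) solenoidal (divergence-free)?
No, ∇·F = -2*x + 2*y - 5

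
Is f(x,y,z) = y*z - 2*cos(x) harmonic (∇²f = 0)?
No, ∇²f = 2*cos(x)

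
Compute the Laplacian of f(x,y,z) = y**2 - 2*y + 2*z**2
6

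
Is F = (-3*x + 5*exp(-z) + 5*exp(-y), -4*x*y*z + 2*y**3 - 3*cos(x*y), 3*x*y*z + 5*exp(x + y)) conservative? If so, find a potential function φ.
No, ∇×F = (4*x*y + 3*x*z + 5*exp(x + y), -3*y*z - 5*exp(x + y) - 5*exp(-z), -4*y*z + 3*y*sin(x*y) + 5*exp(-y)) ≠ 0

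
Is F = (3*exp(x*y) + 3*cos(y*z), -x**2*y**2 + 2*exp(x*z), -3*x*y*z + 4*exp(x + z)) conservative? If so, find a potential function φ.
No, ∇×F = (x*(-3*z - 2*exp(x*z)), 3*y*z - 3*y*sin(y*z) - 4*exp(x + z), -2*x*y**2 - 3*x*exp(x*y) + 2*z*exp(x*z) + 3*z*sin(y*z)) ≠ 0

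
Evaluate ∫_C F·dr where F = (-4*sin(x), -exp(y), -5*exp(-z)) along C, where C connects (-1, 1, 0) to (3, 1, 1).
-5 + 4*cos(3) - 4*cos(1) + 5*exp(-1)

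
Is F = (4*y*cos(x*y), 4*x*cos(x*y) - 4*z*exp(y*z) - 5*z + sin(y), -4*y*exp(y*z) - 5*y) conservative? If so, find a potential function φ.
Yes, F is conservative. φ = -5*y*z - 4*exp(y*z) + 4*sin(x*y) - cos(y)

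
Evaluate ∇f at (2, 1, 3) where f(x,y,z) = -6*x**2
(-24, 0, 0)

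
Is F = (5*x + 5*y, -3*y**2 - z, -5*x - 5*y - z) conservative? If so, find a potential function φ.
No, ∇×F = (-4, 5, -5) ≠ 0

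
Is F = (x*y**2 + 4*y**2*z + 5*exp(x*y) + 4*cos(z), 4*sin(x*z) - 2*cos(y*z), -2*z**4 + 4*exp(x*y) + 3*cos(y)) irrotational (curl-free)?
No, ∇×F = (4*x*exp(x*y) - 4*x*cos(x*z) - 2*y*sin(y*z) - 3*sin(y), 4*y**2 - 4*y*exp(x*y) - 4*sin(z), -2*x*y - 5*x*exp(x*y) - 8*y*z + 4*z*cos(x*z))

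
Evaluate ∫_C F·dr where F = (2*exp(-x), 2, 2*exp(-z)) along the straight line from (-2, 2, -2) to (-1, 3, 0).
-2*E + 4*exp(2)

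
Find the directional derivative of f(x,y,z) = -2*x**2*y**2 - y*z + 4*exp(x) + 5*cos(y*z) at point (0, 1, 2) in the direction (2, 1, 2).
4/3 - 20*sin(2)/3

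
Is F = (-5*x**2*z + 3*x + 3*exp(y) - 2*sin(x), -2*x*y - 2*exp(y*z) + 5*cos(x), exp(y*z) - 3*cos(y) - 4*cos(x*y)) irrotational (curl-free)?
No, ∇×F = (4*x*sin(x*y) + 2*y*exp(y*z) + z*exp(y*z) + 3*sin(y), -5*x**2 - 4*y*sin(x*y), -2*y - 3*exp(y) - 5*sin(x))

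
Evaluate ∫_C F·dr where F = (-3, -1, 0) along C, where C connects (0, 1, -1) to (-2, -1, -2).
8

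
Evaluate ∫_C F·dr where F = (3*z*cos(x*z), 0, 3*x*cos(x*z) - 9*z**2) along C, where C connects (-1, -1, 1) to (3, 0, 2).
-21 + 3*sin(6) + 3*sin(1)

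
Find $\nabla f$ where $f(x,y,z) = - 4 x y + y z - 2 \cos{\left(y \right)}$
(-4*y, -4*x + z + 2*sin(y), y)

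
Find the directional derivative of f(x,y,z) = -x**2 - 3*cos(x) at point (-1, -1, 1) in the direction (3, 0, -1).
3*sqrt(10)*(2 - 3*sin(1))/10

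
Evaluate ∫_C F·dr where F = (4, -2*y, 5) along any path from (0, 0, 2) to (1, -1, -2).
-17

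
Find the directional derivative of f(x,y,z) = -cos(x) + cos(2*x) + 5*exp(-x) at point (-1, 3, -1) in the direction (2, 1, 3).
sqrt(14)*(-5*E - sin(1) + 2*sin(2))/7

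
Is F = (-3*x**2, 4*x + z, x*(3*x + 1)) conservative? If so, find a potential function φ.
No, ∇×F = (-1, -6*x - 1, 4) ≠ 0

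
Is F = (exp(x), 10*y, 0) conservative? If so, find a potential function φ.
Yes, F is conservative. φ = 5*y**2 + exp(x)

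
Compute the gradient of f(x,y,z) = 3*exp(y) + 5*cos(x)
(-5*sin(x), 3*exp(y), 0)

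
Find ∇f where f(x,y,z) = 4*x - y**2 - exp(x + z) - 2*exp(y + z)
(4 - exp(x + z), -2*y - 2*exp(y + z), -exp(x + z) - 2*exp(y + z))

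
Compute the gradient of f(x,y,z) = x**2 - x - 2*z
(2*x - 1, 0, -2)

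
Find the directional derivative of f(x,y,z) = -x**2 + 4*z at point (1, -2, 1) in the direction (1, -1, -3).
-14*sqrt(11)/11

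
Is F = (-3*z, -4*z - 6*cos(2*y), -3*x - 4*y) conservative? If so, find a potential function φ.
Yes, F is conservative. φ = -3*x*z - 4*y*z - 3*sin(2*y)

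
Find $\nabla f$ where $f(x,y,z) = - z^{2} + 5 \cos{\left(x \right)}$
(-5*sin(x), 0, -2*z)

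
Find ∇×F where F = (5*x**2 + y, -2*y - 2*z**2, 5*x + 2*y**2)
(4*y + 4*z, -5, -1)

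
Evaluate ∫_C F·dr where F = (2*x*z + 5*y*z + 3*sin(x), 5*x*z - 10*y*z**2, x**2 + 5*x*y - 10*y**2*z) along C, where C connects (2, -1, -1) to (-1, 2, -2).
-63 - 3*cos(1) + 3*cos(2)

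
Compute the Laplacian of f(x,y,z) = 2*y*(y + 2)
4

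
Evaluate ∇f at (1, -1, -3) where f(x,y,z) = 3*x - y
(3, -1, 0)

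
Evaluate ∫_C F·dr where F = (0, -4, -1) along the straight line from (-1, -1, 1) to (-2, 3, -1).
-14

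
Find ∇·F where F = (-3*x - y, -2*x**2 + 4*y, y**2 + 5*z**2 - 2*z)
10*z - 1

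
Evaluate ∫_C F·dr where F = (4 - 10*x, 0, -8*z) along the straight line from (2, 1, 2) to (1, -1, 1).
23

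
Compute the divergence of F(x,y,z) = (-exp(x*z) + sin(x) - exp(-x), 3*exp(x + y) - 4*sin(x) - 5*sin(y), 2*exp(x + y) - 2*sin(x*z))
-2*x*cos(x*z) - z*exp(x*z) + 3*exp(x + y) + cos(x) - 5*cos(y) + exp(-x)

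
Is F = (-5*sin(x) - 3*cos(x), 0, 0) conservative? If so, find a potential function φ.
Yes, F is conservative. φ = -3*sin(x) + 5*cos(x)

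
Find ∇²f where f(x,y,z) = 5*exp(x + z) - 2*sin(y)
10*exp(x + z) + 2*sin(y)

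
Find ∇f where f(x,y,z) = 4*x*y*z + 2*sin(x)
(4*y*z + 2*cos(x), 4*x*z, 4*x*y)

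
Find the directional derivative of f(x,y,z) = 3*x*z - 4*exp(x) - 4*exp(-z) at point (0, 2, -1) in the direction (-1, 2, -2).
7/3 - 8*E/3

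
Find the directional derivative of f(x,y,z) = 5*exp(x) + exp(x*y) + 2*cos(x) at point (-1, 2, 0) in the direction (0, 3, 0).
-exp(-2)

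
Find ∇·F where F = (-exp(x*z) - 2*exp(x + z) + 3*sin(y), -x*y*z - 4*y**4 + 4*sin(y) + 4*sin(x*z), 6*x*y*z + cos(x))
6*x*y - x*z - 16*y**3 - z*exp(x*z) - 2*exp(x + z) + 4*cos(y)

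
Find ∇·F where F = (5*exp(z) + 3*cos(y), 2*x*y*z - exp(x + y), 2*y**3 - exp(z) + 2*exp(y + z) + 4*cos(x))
2*x*z - exp(z) - exp(x + y) + 2*exp(y + z)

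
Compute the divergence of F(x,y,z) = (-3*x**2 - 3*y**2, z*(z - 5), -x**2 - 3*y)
-6*x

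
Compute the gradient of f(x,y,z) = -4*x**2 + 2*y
(-8*x, 2, 0)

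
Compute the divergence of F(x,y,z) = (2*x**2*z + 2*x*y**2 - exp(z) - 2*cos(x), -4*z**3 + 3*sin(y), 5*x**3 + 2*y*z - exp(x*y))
4*x*z + 2*y**2 + 2*y + 2*sin(x) + 3*cos(y)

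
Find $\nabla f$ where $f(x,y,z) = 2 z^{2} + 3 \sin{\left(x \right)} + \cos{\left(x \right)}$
(-sin(x) + 3*cos(x), 0, 4*z)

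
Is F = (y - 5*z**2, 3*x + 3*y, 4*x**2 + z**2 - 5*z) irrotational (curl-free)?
No, ∇×F = (0, -8*x - 10*z, 2)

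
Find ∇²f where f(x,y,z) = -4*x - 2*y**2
-4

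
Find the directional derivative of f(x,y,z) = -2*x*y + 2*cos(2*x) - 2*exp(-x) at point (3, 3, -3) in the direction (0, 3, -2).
-18*sqrt(13)/13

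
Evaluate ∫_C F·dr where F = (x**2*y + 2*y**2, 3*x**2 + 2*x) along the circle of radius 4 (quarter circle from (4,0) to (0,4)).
128/3 - 8*pi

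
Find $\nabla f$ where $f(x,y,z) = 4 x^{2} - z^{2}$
(8*x, 0, -2*z)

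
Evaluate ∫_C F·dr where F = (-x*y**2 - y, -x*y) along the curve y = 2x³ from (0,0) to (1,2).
-19/7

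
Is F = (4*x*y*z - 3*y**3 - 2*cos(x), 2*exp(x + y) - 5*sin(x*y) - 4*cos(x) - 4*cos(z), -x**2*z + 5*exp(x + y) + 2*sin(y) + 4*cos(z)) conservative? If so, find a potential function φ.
No, ∇×F = (5*exp(x + y) - 4*sin(z) + 2*cos(y), 4*x*y + 2*x*z - 5*exp(x + y), -4*x*z + 9*y**2 - 5*y*cos(x*y) + 2*exp(x + y) + 4*sin(x)) ≠ 0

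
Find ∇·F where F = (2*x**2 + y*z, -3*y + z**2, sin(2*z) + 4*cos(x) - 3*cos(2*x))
4*x + 2*cos(2*z) - 3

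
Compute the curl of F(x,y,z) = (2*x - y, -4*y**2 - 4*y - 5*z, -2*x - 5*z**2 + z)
(5, 2, 1)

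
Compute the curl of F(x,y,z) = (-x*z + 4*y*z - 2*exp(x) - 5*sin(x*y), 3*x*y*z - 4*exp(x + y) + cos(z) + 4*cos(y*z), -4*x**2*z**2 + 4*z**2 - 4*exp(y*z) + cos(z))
(-3*x*y + 4*y*sin(y*z) - 4*z*exp(y*z) + sin(z), 8*x*z**2 - x + 4*y, 5*x*cos(x*y) + 3*y*z - 4*z - 4*exp(x + y))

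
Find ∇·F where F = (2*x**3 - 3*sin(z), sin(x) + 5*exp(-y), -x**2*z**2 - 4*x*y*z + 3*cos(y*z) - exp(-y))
-2*x**2*z + 6*x**2 - 4*x*y - 3*y*sin(y*z) - 5*exp(-y)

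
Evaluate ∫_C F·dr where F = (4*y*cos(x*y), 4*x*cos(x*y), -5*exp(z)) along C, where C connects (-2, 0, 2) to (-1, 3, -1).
-5*exp(-1) - 4*sin(3) + 5*exp(2)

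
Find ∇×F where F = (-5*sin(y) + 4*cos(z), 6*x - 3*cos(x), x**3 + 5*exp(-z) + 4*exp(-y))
(-4*exp(-y), -3*x**2 - 4*sin(z), 3*sin(x) + 5*cos(y) + 6)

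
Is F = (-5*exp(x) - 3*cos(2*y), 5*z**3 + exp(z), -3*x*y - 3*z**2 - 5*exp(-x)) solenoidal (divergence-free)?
No, ∇·F = -6*z - 5*exp(x)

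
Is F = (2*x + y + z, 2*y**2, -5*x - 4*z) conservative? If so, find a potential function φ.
No, ∇×F = (0, 6, -1) ≠ 0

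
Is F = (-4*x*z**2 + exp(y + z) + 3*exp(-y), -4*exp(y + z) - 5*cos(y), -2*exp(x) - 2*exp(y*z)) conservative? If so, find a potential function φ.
No, ∇×F = (-2*z*exp(y*z) + 4*exp(y + z), -8*x*z + 2*exp(x) + exp(y + z), (3 - exp(2*y + z))*exp(-y)) ≠ 0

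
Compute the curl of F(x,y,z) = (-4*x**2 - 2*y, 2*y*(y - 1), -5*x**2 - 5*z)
(0, 10*x, 2)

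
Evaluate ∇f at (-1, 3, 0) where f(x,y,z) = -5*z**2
(0, 0, 0)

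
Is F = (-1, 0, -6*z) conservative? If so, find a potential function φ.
Yes, F is conservative. φ = -x - 3*z**2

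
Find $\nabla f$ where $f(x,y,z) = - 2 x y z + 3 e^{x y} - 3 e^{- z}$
(y*(-2*z + 3*exp(x*y)), x*(-2*z + 3*exp(x*y)), -2*x*y + 3*exp(-z))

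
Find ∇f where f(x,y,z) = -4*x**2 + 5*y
(-8*x, 5, 0)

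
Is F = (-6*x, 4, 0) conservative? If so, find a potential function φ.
Yes, F is conservative. φ = -3*x**2 + 4*y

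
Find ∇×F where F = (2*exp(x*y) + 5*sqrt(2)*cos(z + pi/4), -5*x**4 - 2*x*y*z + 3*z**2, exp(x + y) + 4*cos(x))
(2*x*y - 6*z + exp(x + y), -exp(x + y) + 4*sin(x) - 5*sqrt(2)*sin(z + pi/4), -20*x**3 - 2*x*exp(x*y) - 2*y*z)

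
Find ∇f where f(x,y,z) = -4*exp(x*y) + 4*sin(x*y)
(4*y*(-exp(x*y) + cos(x*y)), 4*x*(-exp(x*y) + cos(x*y)), 0)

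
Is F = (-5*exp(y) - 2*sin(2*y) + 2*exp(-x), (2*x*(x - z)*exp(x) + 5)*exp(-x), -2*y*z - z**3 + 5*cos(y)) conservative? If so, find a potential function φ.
No, ∇×F = (2*x - 2*z - 5*sin(y), 0, 4*x - 2*z + 5*exp(y) + 4*cos(2*y) - 5*exp(-x)) ≠ 0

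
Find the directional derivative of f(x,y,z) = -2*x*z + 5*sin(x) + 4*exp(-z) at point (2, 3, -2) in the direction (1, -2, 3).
sqrt(14)*(-12*exp(2) - 8 + 5*cos(2))/14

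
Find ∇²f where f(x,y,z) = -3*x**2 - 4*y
-6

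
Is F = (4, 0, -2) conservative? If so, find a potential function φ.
Yes, F is conservative. φ = 4*x - 2*z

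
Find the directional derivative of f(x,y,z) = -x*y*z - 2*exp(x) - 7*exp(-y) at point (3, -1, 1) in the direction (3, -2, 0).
sqrt(13)*(-6*exp(3) - 14*E + 9)/13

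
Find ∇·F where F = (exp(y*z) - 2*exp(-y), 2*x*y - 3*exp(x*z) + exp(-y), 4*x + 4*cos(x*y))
2*x - exp(-y)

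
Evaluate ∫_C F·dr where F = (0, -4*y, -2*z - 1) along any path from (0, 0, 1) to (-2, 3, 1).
-18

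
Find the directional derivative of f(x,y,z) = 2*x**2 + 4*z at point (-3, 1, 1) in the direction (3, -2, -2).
-44*sqrt(17)/17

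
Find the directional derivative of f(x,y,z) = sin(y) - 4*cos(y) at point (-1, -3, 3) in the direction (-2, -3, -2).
3*sqrt(17)*(4*sin(3) - cos(3))/17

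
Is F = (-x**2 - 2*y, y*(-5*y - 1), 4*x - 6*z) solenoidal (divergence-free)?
No, ∇·F = -2*x - 10*y - 7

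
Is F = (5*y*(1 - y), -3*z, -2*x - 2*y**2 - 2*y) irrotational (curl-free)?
No, ∇×F = (1 - 4*y, 2, 10*y - 5)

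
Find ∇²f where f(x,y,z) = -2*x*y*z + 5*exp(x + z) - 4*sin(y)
10*exp(x + z) + 4*sin(y)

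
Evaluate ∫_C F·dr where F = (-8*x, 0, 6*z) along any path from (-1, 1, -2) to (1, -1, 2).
0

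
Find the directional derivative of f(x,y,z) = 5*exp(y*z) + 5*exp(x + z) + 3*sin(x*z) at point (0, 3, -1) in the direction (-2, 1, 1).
sqrt(6)*(-5*exp(2) + 10 + 6*exp(3))*exp(-3)/6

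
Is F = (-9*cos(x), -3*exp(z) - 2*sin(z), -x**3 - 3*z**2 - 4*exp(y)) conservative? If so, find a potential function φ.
No, ∇×F = (-4*exp(y) + 3*exp(z) + 2*cos(z), 3*x**2, 0) ≠ 0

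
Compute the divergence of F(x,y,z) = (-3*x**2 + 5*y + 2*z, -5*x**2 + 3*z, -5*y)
-6*x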